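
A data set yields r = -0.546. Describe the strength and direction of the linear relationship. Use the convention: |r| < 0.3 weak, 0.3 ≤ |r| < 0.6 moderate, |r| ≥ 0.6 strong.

moderate negative

r = -0.546 < 0 so the relationship is negative.
|r| = 0.546, which falls in the moderate range.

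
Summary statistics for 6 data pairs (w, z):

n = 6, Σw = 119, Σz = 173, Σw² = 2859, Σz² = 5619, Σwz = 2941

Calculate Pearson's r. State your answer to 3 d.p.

r = (nΣwz − ΣwΣz) / √[(nΣw² − (Σw)²)(nΣz² − (Σz)²)]
Numerator: 6×2941 − 119×173 = -2941
Denominator: √[(17154 − 14161)(33714 − 29929)] = √[2993 × 3785] = 3365.7845
r = -2941 / 3365.7845 ≈ -0.874

-0.874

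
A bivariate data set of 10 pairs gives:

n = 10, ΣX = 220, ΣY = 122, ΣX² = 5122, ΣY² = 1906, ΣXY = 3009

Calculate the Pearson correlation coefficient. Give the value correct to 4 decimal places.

r = (nΣXY − ΣXΣY) / √[(nΣX² − (ΣX)²)(nΣY² − (ΣY)²)]
Numerator: 10×3009 − 220×122 = 3250
Denominator: √[(51220 − 48400)(19060 − 14884)] = √[2820 × 4176] = 3431.6643
r = 3250 / 3431.6643 ≈ 0.9471

0.9471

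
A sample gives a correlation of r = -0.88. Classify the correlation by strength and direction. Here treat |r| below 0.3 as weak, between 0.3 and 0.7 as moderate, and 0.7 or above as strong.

strong negative

r = -0.88 < 0 so the relationship is negative.
|r| = 0.88, which falls in the strong range.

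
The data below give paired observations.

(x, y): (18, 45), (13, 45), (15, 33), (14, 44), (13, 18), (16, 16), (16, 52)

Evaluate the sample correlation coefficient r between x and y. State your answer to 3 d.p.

n = 7, Σx = 105, Σy = 253, Σx² = 1595, Σy² = 10359, Σxy = 3828
nΣxy − ΣxΣy = 26796 − 26565 = 231
nΣx² − (Σx)² = 11165 − 11025 = 140; nΣy² − (Σy)² = 72513 − 64009 = 8504
r = 231 / √(140 × 8504) = 231 / 1091.1279 ≈ 0.212

0.212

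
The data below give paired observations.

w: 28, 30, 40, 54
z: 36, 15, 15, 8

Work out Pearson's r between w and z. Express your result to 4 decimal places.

n = 4, Σw = 152, Σz = 74, Σw² = 6200, Σz² = 1810, Σwz = 2490
nΣwz − ΣwΣz = 9960 − 11248 = -1288
nΣw² − (Σw)² = 24800 − 23104 = 1696; nΣz² − (Σz)² = 7240 − 5476 = 1764
r = -1288 / √(1696 × 1764) = -1288 / 1729.6659 ≈ -0.7447

-0.7447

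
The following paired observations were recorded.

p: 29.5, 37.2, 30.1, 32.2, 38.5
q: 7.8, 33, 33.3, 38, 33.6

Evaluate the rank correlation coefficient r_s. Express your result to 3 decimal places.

0.500

Rank p: 1, 4, 2, 3, 5
Rank q: 1, 2, 3, 5, 4
d = rank(p) − rank(q): 0, 2, -1, -2, 1; Σd² = 10
ρ = 1 − 6Σd² / [n(n²−1)] = 1 − 6×10 / (5×24) = 1 − 60/120 ≈ 0.500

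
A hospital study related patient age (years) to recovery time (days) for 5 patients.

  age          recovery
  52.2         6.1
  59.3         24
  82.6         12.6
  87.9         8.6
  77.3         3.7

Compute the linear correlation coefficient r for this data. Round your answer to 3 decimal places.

n = 5, Σx = 359.3, Σy = 55, Σx² = 26765.79, Σy² = 859.62, Σxy = 3824.33
nΣxy − ΣxΣy = 19121.65 − 19761.5 = -639.85
nΣx² − (Σx)² = 133828.95 − 129096.49 = 4732.46; nΣy² − (Σy)² = 4298.1 − 3025 = 1273.1
r = -639.85 / √(4732.46 × 1273.1) = -639.85 / 2454.5661 ≈ -0.261

-0.261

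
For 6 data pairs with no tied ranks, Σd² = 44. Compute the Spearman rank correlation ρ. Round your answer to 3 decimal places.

ρ = 1 − 6Σd² / [n(n²−1)] = 1 − 6×44 / (6×35)
  = 1 − 264/210 = 1 − 1.2571 ≈ -0.257

-0.257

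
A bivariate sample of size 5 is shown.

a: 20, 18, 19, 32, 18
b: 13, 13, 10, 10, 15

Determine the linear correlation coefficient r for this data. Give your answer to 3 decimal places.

-0.605

n = 5, Σa = 107, Σb = 61, Σa² = 2433, Σb² = 763, Σab = 1274
nΣab − ΣaΣb = 6370 − 6527 = -157
nΣa² − (Σa)² = 12165 − 11449 = 716; nΣb² − (Σb)² = 3815 − 3721 = 94
r = -157 / √(716 × 94) = -157 / 259.4301 ≈ -0.605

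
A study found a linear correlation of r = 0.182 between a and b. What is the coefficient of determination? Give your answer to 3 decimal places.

0.033

r² = (0.182)² = 0.033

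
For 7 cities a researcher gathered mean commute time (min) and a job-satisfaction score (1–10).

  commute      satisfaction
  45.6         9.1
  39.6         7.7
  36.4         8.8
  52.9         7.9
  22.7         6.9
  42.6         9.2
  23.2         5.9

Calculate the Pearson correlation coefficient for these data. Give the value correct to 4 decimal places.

0.7072

n = 7, Σx = 263, Σy = 55.5, Σx² = 10639.18, Σy² = 449.01, Σxy = 2143.54
nΣxy − ΣxΣy = 15004.78 − 14596.5 = 408.28
nΣx² − (Σx)² = 74474.26 − 69169 = 5305.26; nΣy² − (Σy)² = 3143.07 − 3080.25 = 62.82
r = 408.28 / √(5305.26 × 62.82) = 408.28 / 577.3010 ≈ 0.7072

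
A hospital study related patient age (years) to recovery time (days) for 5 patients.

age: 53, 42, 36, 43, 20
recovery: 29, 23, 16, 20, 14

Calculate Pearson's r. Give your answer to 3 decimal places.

n = 5, Σx = 194, Σy = 102, Σx² = 8118, Σy² = 2222, Σxy = 4219
nΣxy − ΣxΣy = 21095 − 19788 = 1307
nΣx² − (Σx)² = 40590 − 37636 = 2954; nΣy² − (Σy)² = 11110 − 10404 = 706
r = 1307 / √(2954 × 706) = 1307 / 1444.1343 ≈ 0.905

0.905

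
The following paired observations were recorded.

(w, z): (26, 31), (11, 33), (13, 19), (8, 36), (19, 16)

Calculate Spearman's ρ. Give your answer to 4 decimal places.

Rank w: 5, 2, 3, 1, 4
Rank z: 3, 4, 2, 5, 1
d = rank(w) − rank(z): 2, -2, 1, -4, 3; Σd² = 34
ρ = 1 − 6Σd² / [n(n²−1)] = 1 − 6×34 / (5×24) = 1 − 204/120 ≈ -0.7000

-0.7000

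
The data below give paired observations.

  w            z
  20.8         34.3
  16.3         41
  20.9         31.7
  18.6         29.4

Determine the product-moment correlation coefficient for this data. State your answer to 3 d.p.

-0.640

n = 4, Σw = 76.6, Σz = 136.4, Σw² = 1481.1, Σz² = 4726.74, Σwz = 2591.11
nΣwz − ΣwΣz = 10364.44 − 10448.24 = -83.8
nΣw² − (Σw)² = 5924.4 − 5867.56 = 56.84; nΣz² − (Σz)² = 18906.96 − 18604.96 = 302
r = -83.8 / √(56.84 × 302) = -83.8 / 131.0179 ≈ -0.640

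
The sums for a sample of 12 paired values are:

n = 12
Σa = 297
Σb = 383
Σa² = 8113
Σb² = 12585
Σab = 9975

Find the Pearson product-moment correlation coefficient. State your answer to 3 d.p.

0.945

r = (nΣab − ΣaΣb) / √[(nΣa² − (Σa)²)(nΣb² − (Σb)²)]
Numerator: 12×9975 − 297×383 = 5949
Denominator: √[(97356 − 88209)(151020 − 146689)] = √[9147 × 4331] = 6294.0970
r = 5949 / 6294.0970 ≈ 0.945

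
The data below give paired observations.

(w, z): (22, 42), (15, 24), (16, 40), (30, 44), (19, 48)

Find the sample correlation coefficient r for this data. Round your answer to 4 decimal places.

n = 5, Σw = 102, Σz = 198, Σw² = 2226, Σz² = 8180, Σwz = 4156
nΣwz − ΣwΣz = 20780 − 20196 = 584
nΣw² − (Σw)² = 11130 − 10404 = 726; nΣz² − (Σz)² = 40900 − 39204 = 1696
r = 584 / √(726 × 1696) = 584 / 1109.6378 ≈ 0.5263

0.5263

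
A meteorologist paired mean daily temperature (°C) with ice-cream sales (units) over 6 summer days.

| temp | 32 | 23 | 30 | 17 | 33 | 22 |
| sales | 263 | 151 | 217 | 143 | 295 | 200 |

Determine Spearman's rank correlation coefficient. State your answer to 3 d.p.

0.943

Rank temp: 5, 3, 4, 1, 6, 2
Rank sales: 5, 2, 4, 1, 6, 3
d = rank(temp) − rank(sales): 0, 1, 0, 0, 0, -1; Σd² = 2
ρ = 1 − 6Σd² / [n(n²−1)] = 1 − 6×2 / (6×35) = 1 − 12/210 ≈ 0.943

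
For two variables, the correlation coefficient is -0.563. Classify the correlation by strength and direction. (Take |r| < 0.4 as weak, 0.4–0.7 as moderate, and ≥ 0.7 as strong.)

r = -0.563 < 0 so the relationship is negative.
|r| = 0.563, which falls in the moderate range.

moderate negative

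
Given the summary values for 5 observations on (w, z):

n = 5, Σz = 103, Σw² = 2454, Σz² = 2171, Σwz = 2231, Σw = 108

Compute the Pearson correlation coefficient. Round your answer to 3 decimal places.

0.080

r = (nΣwz − ΣwΣz) / √[(nΣw² − (Σw)²)(nΣz² − (Σz)²)]
Numerator: 5×2231 − 108×103 = 31
Denominator: √[(12270 − 11664)(10855 − 10609)] = √[606 × 246] = 386.1036
r = 31 / 386.1036 ≈ 0.080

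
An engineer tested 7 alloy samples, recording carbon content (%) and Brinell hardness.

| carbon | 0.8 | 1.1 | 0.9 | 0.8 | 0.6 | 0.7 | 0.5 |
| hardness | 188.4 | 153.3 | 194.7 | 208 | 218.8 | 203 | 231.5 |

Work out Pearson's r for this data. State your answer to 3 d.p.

-0.947

n = 7, Σx = 5.4, Σy = 1397.7, Σx² = 4.4, Σy² = 282842.23, Σxy = 1050.11
nΣxy − ΣxΣy = 7350.77 − 7547.58 = -196.81
nΣx² − (Σx)² = 30.8 − 29.16 = 1.64; nΣy² − (Σy)² = 1979895.61 − 1953565.29 = 26330.32
r = -196.81 / √(1.64 × 26330.32) = -196.81 / 207.8021 ≈ -0.947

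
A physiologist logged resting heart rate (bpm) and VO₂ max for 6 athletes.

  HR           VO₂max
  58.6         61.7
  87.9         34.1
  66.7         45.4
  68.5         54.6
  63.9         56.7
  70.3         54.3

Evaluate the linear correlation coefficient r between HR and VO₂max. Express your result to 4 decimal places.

n = 6, Σx = 415.9, Σy = 306.8, Σx² = 29326.81, Σy² = 16175.4, Σxy = 20821.71
nΣxy − ΣxΣy = 124930.26 − 127598.12 = -2667.86
nΣx² − (Σx)² = 175960.86 − 172972.81 = 2988.05; nΣy² − (Σy)² = 97052.4 − 94126.24 = 2926.16
r = -2667.86 / √(2988.05 × 2926.16) = -2667.86 / 2956.9431 ≈ -0.9022

-0.9022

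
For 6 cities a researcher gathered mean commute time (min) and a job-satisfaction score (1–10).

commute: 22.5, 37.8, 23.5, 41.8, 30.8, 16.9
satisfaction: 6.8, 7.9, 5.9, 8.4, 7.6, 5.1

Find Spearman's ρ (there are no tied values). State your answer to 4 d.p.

0.9429

Rank commute: 2, 5, 3, 6, 4, 1
Rank satisfaction: 3, 5, 2, 6, 4, 1
d = rank(commute) − rank(satisfaction): -1, 0, 1, 0, 0, 0; Σd² = 2
ρ = 1 − 6Σd² / [n(n²−1)] = 1 − 6×2 / (6×35) = 1 − 12/210 ≈ 0.9429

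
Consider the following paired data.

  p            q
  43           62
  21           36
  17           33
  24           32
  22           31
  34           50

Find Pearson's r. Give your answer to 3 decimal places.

n = 6, Σp = 161, Σq = 244, Σp² = 4795, Σq² = 10714, Σpq = 7133
nΣpq − ΣpΣq = 42798 − 39284 = 3514
nΣp² − (Σp)² = 28770 − 25921 = 2849; nΣq² − (Σq)² = 64284 − 59536 = 4748
r = 3514 / √(2849 × 4748) = 3514 / 3677.9141 ≈ 0.955

0.955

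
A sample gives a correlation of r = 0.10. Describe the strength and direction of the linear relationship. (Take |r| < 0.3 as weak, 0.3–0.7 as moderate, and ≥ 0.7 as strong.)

weak positive

r = 0.10 > 0 so the relationship is positive.
|r| = 0.10, which falls in the weak range.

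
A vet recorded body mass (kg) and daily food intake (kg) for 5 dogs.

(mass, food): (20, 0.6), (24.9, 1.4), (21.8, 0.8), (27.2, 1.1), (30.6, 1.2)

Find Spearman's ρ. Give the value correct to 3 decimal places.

Rank mass: 1, 3, 2, 4, 5
Rank food: 1, 5, 2, 3, 4
d = rank(mass) − rank(food): 0, -2, 0, 1, 1; Σd² = 6
ρ = 1 − 6Σd² / [n(n²−1)] = 1 − 6×6 / (5×24) = 1 − 36/120 ≈ 0.700

0.700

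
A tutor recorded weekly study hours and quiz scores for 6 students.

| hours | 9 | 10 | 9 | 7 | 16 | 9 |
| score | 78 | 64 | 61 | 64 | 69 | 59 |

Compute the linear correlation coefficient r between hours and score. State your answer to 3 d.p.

0.226

n = 6, Σx = 60, Σy = 395, Σx² = 648, Σy² = 26239, Σxy = 3974
nΣxy − ΣxΣy = 23844 − 23700 = 144
nΣx² − (Σx)² = 3888 − 3600 = 288; nΣy² − (Σy)² = 157434 − 156025 = 1409
r = 144 / √(288 × 1409) = 144 / 637.0181 ≈ 0.226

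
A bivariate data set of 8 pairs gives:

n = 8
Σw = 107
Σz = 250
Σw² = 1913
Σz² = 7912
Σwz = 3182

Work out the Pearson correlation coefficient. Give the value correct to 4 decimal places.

-0.7387

r = (nΣwz − ΣwΣz) / √[(nΣw² − (Σw)²)(nΣz² − (Σz)²)]
Numerator: 8×3182 − 107×250 = -1294
Denominator: √[(15304 − 11449)(63296 − 62500)] = √[3855 × 796] = 1751.7363
r = -1294 / 1751.7363 ≈ -0.7387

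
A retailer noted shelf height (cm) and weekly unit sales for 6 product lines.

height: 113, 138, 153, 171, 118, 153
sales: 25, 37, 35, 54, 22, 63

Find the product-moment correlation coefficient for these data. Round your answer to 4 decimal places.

n = 6, Σx = 846, Σy = 236, Σx² = 121796, Σy² = 10588, Σxy = 34755
nΣxy − ΣxΣy = 208530 − 199656 = 8874
nΣx² − (Σx)² = 730776 − 715716 = 15060; nΣy² − (Σy)² = 63528 − 55696 = 7832
r = 8874 / √(15060 × 7832) = 8874 / 10860.4751 ≈ 0.8171

0.8171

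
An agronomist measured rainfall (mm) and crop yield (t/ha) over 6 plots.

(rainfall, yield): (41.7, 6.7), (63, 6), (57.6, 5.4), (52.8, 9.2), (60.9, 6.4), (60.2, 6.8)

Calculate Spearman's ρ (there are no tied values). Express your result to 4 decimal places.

-0.4286

Rank rainfall: 1, 6, 3, 2, 5, 4
Rank yield: 4, 2, 1, 6, 3, 5
d = rank(rainfall) − rank(yield): -3, 4, 2, -4, 2, -1; Σd² = 50
ρ = 1 − 6Σd² / [n(n²−1)] = 1 − 6×50 / (6×35) = 1 − 300/210 ≈ -0.4286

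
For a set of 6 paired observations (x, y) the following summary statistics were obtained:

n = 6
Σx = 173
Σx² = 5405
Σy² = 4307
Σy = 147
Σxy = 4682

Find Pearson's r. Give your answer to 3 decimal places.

0.818

r = (nΣxy − ΣxΣy) / √[(nΣx² − (Σx)²)(nΣy² − (Σy)²)]
Numerator: 6×4682 − 173×147 = 2661
Denominator: √[(32430 − 29929)(25842 − 21609)] = √[2501 × 4233] = 3253.7260
r = 2661 / 3253.7260 ≈ 0.818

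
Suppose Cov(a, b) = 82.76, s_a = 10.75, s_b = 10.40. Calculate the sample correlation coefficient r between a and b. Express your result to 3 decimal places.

0.740

r = Cov(a,b) / (s_a · s_b) = 82.76 / (10.75 × 10.40)
  = 82.76 / 111.8000 ≈ 0.740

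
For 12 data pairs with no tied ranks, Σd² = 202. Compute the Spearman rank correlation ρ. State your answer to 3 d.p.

0.294

ρ = 1 − 6Σd² / [n(n²−1)] = 1 − 6×202 / (12×143)
  = 1 − 1212/1716 = 1 − 0.7063 ≈ 0.294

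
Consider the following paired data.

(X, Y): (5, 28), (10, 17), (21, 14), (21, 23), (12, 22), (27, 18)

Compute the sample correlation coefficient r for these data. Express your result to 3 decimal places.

n = 6, ΣX = 96, ΣY = 122, ΣX² = 1880, ΣY² = 2606, ΣXY = 1837
nΣXY − ΣXΣY = 11022 − 11712 = -690
nΣX² − (ΣX)² = 11280 − 9216 = 2064; nΣY² − (ΣY)² = 15636 − 14884 = 752
r = -690 / √(2064 × 752) = -690 / 1245.8443 ≈ -0.554

-0.554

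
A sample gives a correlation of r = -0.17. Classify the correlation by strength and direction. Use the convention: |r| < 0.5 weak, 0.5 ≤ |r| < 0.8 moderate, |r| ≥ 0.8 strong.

weak negative

r = -0.17 < 0 so the relationship is negative.
|r| = 0.17, which falls in the weak range.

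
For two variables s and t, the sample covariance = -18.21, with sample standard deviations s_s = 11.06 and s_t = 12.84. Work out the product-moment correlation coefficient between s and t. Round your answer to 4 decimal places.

-0.1282

r = Cov(s,t) / (s_s · s_t) = -18.21 / (11.06 × 12.84)
  = -18.21 / 142.0104 ≈ -0.1282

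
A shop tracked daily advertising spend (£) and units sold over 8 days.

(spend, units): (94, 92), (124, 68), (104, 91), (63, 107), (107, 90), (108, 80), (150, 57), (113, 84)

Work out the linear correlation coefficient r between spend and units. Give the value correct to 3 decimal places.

n = 8, Σx = 863, Σy = 669, Σx² = 97379, Σy² = 57623, Σxy = 69597
nΣxy − ΣxΣy = 556776 − 577347 = -20571
nΣx² − (Σx)² = 779032 − 744769 = 34263; nΣy² − (Σy)² = 460984 − 447561 = 13423
r = -20571 / √(34263 × 13423) = -20571 / 21445.5648 ≈ -0.959

-0.959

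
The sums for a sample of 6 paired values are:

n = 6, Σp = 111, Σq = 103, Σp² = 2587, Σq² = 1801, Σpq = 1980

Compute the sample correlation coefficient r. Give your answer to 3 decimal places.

0.563

r = (nΣpq − ΣpΣq) / √[(nΣp² − (Σp)²)(nΣq² − (Σq)²)]
Numerator: 6×1980 − 111×103 = 447
Denominator: √[(15522 − 12321)(10806 − 10609)] = √[3201 × 197] = 794.1014
r = 447 / 794.1014 ≈ 0.563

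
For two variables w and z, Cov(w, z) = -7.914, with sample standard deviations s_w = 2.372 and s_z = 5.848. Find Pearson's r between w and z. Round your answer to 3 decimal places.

r = Cov(w,z) / (s_w · s_z) = -7.914 / (2.372 × 5.848)
  = -7.914 / 13.8715 ≈ -0.571

-0.571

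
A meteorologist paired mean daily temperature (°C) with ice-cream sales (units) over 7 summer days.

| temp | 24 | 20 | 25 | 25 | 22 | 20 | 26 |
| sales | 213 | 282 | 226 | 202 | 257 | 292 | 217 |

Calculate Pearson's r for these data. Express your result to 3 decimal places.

-0.943

n = 7, Σx = 162, Σy = 1689, Σx² = 3786, Σy² = 415175, Σxy = 38588
nΣxy − ΣxΣy = 270116 − 273618 = -3502
nΣx² − (Σx)² = 26502 − 26244 = 258; nΣy² − (Σy)² = 2906225 − 2852721 = 53504
r = -3502 / √(258 × 53504) = -3502 / 3715.3778 ≈ -0.943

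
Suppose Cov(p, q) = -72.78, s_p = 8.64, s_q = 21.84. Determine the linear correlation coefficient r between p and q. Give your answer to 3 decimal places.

-0.386

r = Cov(p,q) / (s_p · s_q) = -72.78 / (8.64 × 21.84)
  = -72.78 / 188.6976 ≈ -0.386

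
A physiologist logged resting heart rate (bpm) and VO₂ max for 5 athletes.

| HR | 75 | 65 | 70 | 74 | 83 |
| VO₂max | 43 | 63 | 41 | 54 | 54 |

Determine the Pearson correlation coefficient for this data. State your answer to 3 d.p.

n = 5, Σx = 367, Σy = 255, Σx² = 27115, Σy² = 13331, Σxy = 18668
nΣxy − ΣxΣy = 93340 − 93585 = -245
nΣx² − (Σx)² = 135575 − 134689 = 886; nΣy² − (Σy)² = 66655 − 65025 = 1630
r = -245 / √(886 × 1630) = -245 / 1201.7404 ≈ -0.204

-0.204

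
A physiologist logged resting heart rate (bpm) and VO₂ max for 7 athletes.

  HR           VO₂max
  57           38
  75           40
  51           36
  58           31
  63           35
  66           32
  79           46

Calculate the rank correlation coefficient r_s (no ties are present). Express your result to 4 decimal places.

0.4286

Rank HR: 2, 6, 1, 3, 4, 5, 7
Rank VO₂max: 5, 6, 4, 1, 3, 2, 7
d = rank(HR) − rank(VO₂max): -3, 0, -3, 2, 1, 3, 0; Σd² = 32
ρ = 1 − 6Σd² / [n(n²−1)] = 1 − 6×32 / (7×48) = 1 − 192/336 ≈ 0.4286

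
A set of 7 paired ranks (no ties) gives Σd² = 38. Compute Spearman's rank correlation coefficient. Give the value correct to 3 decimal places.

ρ = 1 − 6Σd² / [n(n²−1)] = 1 − 6×38 / (7×48)
  = 1 − 228/336 = 1 − 0.6786 ≈ 0.321

0.321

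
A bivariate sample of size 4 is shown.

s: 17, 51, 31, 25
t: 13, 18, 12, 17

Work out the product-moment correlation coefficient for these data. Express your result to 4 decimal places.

n = 4, Σs = 124, Σt = 60, Σs² = 4476, Σt² = 926, Σst = 1936
nΣst − ΣsΣt = 7744 − 7440 = 304
nΣs² − (Σs)² = 17904 − 15376 = 2528; nΣt² − (Σt)² = 3704 − 3600 = 104
r = 304 / √(2528 × 104) = 304 / 512.7495 ≈ 0.5929

0.5929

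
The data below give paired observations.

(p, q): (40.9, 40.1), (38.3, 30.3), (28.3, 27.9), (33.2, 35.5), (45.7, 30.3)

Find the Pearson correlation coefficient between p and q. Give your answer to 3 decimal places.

0.269

n = 5, Σp = 186.4, Σq = 164.1, Σp² = 7131.32, Σq² = 5482.85, Σpq = 6153.46
nΣpq − ΣpΣq = 30767.3 − 30588.24 = 179.06
nΣp² − (Σp)² = 35656.6 − 34744.96 = 911.64; nΣq² − (Σq)² = 27414.25 − 26928.81 = 485.44
r = 179.06 / √(911.64 × 485.44) = 179.06 / 665.2417 ≈ 0.269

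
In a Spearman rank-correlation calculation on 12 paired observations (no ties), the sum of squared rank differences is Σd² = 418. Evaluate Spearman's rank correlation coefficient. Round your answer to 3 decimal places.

ρ = 1 − 6Σd² / [n(n²−1)] = 1 − 6×418 / (12×143)
  = 1 − 2508/1716 = 1 − 1.4615 ≈ -0.462

-0.462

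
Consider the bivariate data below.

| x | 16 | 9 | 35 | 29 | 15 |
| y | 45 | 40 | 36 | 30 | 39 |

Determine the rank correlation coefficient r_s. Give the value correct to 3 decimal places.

Rank x: 3, 1, 5, 4, 2
Rank y: 5, 4, 2, 1, 3
d = rank(x) − rank(y): -2, -3, 3, 3, -1; Σd² = 32
ρ = 1 − 6Σd² / [n(n²−1)] = 1 − 6×32 / (5×24) = 1 − 192/120 ≈ -0.600

-0.600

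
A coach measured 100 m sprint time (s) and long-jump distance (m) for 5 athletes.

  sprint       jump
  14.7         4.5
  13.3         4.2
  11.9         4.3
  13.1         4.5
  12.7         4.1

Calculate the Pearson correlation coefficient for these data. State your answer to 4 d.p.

0.5133

n = 5, Σx = 65.7, Σy = 21.6, Σx² = 867.49, Σy² = 93.44, Σxy = 284.2
nΣxy − ΣxΣy = 1421 − 1419.12 = 1.88
nΣx² − (Σx)² = 4337.45 − 4316.49 = 20.96; nΣy² − (Σy)² = 467.2 − 466.56 = 0.64
r = 1.88 / √(20.96 × 0.64) = 1.88 / 3.6626 ≈ 0.5133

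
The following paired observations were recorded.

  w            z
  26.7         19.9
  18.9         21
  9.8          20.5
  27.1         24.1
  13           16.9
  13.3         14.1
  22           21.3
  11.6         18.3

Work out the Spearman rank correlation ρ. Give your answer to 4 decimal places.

0.5476

Rank w: 7, 5, 1, 8, 3, 4, 6, 2
Rank z: 4, 6, 5, 8, 2, 1, 7, 3
d = rank(w) − rank(z): 3, -1, -4, 0, 1, 3, -1, -1; Σd² = 38
ρ = 1 − 6Σd² / [n(n²−1)] = 1 − 6×38 / (8×63) = 1 − 228/504 ≈ 0.5476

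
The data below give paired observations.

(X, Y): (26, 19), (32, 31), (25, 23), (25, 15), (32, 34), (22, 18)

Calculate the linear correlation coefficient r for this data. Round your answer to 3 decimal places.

0.898

n = 6, ΣX = 162, ΣY = 140, ΣX² = 4458, ΣY² = 3556, ΣXY = 3920
nΣXY − ΣXΣY = 23520 − 22680 = 840
nΣX² − (ΣX)² = 26748 − 26244 = 504; nΣY² − (ΣY)² = 21336 − 19600 = 1736
r = 840 / √(504 × 1736) = 840 / 935.3844 ≈ 0.898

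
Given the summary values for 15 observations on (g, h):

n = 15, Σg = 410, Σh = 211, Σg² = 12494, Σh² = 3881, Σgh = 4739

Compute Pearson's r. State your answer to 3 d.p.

-0.949

r = (nΣgh − ΣgΣh) / √[(nΣg² − (Σg)²)(nΣh² − (Σh)²)]
Numerator: 15×4739 − 410×211 = -15425
Denominator: √[(187410 − 168100)(58215 − 44521)] = √[19310 × 13694] = 16261.3388
r = -15425 / 16261.3388 ≈ -0.949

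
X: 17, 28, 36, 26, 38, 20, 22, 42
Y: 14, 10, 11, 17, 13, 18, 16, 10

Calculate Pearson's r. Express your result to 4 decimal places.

-0.6850

n = 8, ΣX = 229, ΣY = 109, ΣX² = 7137, ΣY² = 1555, ΣXY = 2982
nΣXY − ΣXΣY = 23856 − 24961 = -1105
nΣX² − (ΣX)² = 57096 − 52441 = 4655; nΣY² − (ΣY)² = 12440 − 11881 = 559
r = -1105 / √(4655 × 559) = -1105 / 1613.1165 ≈ -0.6850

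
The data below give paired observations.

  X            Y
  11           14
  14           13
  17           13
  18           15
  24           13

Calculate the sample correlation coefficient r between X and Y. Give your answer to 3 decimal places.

n = 5, ΣX = 84, ΣY = 68, ΣX² = 1506, ΣY² = 928, ΣXY = 1139
nΣXY − ΣXΣY = 5695 − 5712 = -17
nΣX² − (ΣX)² = 7530 − 7056 = 474; nΣY² − (ΣY)² = 4640 − 4624 = 16
r = -17 / √(474 × 16) = -17 / 87.0862 ≈ -0.195

-0.195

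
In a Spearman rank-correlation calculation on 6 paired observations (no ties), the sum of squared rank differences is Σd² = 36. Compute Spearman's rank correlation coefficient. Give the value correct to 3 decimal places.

-0.029

ρ = 1 − 6Σd² / [n(n²−1)] = 1 − 6×36 / (6×35)
  = 1 − 216/210 = 1 − 1.0286 ≈ -0.029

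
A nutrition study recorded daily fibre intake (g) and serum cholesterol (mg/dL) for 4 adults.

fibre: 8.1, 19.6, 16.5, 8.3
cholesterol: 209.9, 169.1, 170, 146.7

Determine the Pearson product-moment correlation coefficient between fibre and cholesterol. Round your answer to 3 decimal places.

-0.204

n = 4, Σx = 52.5, Σy = 695.7, Σx² = 790.91, Σy² = 123073.71, Σxy = 9037.16
nΣxy − ΣxΣy = 36148.64 − 36524.25 = -375.61
nΣx² − (Σx)² = 3163.64 − 2756.25 = 407.39; nΣy² − (Σy)² = 492294.84 − 483998.49 = 8296.35
r = -375.61 / √(407.39 × 8296.35) = -375.61 / 1838.4368 ≈ -0.204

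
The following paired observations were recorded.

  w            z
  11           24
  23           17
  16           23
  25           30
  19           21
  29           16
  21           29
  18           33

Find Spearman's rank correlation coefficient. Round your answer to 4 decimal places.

-0.3333

Rank w: 1, 6, 2, 7, 4, 8, 5, 3
Rank z: 5, 2, 4, 7, 3, 1, 6, 8
d = rank(w) − rank(z): -4, 4, -2, 0, 1, 7, -1, -5; Σd² = 112
ρ = 1 − 6Σd² / [n(n²−1)] = 1 − 6×112 / (8×63) = 1 − 672/504 ≈ -0.3333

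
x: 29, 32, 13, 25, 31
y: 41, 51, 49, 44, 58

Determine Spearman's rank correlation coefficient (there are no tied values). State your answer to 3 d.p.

0.500

Rank x: 3, 5, 1, 2, 4
Rank y: 1, 4, 3, 2, 5
d = rank(x) − rank(y): 2, 1, -2, 0, -1; Σd² = 10
ρ = 1 − 6Σd² / [n(n²−1)] = 1 − 6×10 / (5×24) = 1 − 60/120 ≈ 0.500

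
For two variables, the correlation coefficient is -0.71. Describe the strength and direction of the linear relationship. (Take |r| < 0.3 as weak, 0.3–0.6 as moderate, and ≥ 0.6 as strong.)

strong negative

r = -0.71 < 0 so the relationship is negative.
|r| = 0.71, which falls in the strong range.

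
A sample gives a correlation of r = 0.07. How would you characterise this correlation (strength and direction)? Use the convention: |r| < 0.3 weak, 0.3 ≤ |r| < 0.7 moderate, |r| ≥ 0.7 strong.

r = 0.07 > 0 so the relationship is positive.
|r| = 0.07, which falls in the weak range.

weak positive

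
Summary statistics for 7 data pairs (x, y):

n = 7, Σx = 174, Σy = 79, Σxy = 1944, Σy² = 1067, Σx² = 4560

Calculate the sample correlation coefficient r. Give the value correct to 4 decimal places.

r = (nΣxy − ΣxΣy) / √[(nΣx² − (Σx)²)(nΣy² − (Σy)²)]
Numerator: 7×1944 − 174×79 = -138
Denominator: √[(31920 − 30276)(7469 − 6241)] = √[1644 × 1228] = 1420.8561
r = -138 / 1420.8561 ≈ -0.0971

-0.0971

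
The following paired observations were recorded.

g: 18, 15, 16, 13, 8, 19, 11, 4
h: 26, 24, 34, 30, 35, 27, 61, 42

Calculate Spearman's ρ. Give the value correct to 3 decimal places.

-0.714

Rank g: 7, 5, 6, 4, 2, 8, 3, 1
Rank h: 2, 1, 5, 4, 6, 3, 8, 7
d = rank(g) − rank(h): 5, 4, 1, 0, -4, 5, -5, -6; Σd² = 144
ρ = 1 − 6Σd² / [n(n²−1)] = 1 − 6×144 / (8×63) = 1 − 864/504 ≈ -0.714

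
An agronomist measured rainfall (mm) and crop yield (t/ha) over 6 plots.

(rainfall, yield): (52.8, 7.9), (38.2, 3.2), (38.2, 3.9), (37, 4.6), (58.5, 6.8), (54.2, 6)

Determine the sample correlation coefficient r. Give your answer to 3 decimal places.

0.861

n = 6, Σx = 278.9, Σy = 32.4, Σx² = 13435.21, Σy² = 191.26, Σxy = 1581.54
nΣxy − ΣxΣy = 9489.24 − 9036.36 = 452.88
nΣx² − (Σx)² = 80611.26 − 77785.21 = 2826.05; nΣy² − (Σy)² = 1147.56 − 1049.76 = 97.8
r = 452.88 / √(2826.05 × 97.8) = 452.88 / 525.7259 ≈ 0.861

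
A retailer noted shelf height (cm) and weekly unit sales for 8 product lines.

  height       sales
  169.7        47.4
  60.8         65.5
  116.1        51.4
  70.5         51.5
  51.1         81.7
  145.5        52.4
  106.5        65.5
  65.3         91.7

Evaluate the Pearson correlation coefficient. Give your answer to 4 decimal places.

n = 8, Σx = 785.5, Σy = 507.1, Σx² = 90331.99, Σy² = 33951.01, Σxy = 46387.3
nΣxy − ΣxΣy = 371098.4 − 398327.05 = -27228.65
nΣx² − (Σx)² = 722655.92 − 617010.25 = 105645.67; nΣy² − (Σy)² = 271608.08 − 257150.41 = 14457.67
r = -27228.65 / √(105645.67 × 14457.67) = -27228.65 / 39081.8402 ≈ -0.6967

-0.6967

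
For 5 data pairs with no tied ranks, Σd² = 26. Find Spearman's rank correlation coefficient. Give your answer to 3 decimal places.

-0.300

ρ = 1 − 6Σd² / [n(n²−1)] = 1 − 6×26 / (5×24)
  = 1 − 156/120 = 1 − 1.3000 ≈ -0.300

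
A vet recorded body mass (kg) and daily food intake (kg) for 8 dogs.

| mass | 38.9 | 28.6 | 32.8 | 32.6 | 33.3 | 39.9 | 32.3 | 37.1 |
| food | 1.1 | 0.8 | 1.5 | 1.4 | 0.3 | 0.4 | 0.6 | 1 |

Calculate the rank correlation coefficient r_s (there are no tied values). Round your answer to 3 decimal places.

Rank mass: 7, 1, 4, 3, 5, 8, 2, 6
Rank food: 6, 4, 8, 7, 1, 2, 3, 5
d = rank(mass) − rank(food): 1, -3, -4, -4, 4, 6, -1, 1; Σd² = 96
ρ = 1 − 6Σd² / [n(n²−1)] = 1 − 6×96 / (8×63) = 1 − 576/504 ≈ -0.143

-0.143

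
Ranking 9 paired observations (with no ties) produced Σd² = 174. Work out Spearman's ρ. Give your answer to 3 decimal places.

-0.450

ρ = 1 − 6Σd² / [n(n²−1)] = 1 − 6×174 / (9×80)
  = 1 − 1044/720 = 1 − 1.4500 ≈ -0.450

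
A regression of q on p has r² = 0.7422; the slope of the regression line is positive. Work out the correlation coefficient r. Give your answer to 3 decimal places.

0.862

|r| = √0.7422 = 0.862
The association is positive, so r = 0.862.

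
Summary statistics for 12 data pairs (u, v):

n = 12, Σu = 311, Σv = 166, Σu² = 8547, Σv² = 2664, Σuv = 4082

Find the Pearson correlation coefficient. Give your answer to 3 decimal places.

-0.520

r = (nΣuv − ΣuΣv) / √[(nΣu² − (Σu)²)(nΣv² − (Σv)²)]
Numerator: 12×4082 − 311×166 = -2642
Denominator: √[(102564 − 96721)(31968 − 27556)] = √[5843 × 4412] = 5077.3336
r = -2642 / 5077.3336 ≈ -0.520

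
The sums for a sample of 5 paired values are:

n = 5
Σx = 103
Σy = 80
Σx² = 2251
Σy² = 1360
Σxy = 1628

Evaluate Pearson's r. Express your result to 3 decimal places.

r = (nΣxy − ΣxΣy) / √[(nΣx² − (Σx)²)(nΣy² − (Σy)²)]
Numerator: 5×1628 − 103×80 = -100
Denominator: √[(11255 − 10609)(6800 − 6400)] = √[646 × 400] = 508.3306
r = -100 / 508.3306 ≈ -0.197

-0.197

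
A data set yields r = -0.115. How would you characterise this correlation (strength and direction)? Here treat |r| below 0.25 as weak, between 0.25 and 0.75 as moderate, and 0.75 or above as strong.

weak negative

r = -0.115 < 0 so the relationship is negative.
|r| = 0.115, which falls in the weak range.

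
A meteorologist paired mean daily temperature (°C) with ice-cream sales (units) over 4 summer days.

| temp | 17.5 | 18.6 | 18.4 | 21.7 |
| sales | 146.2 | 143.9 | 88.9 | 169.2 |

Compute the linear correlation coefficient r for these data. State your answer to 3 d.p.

n = 4, Σx = 76.2, Σy = 548.2, Σx² = 1461.66, Σy² = 78613.5, Σxy = 10542.44
nΣxy − ΣxΣy = 42169.76 − 41772.84 = 396.92
nΣx² − (Σx)² = 5846.64 − 5806.44 = 40.2; nΣy² − (Σy)² = 314454 − 300523.24 = 13930.76
r = 396.92 / √(40.2 × 13930.76) = 396.92 / 748.3425 ≈ 0.530

0.530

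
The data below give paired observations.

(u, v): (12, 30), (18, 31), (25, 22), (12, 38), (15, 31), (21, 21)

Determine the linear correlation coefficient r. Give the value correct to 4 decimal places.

-0.8456

n = 6, Σu = 103, Σv = 173, Σu² = 1903, Σv² = 5191, Σuv = 2830
nΣuv − ΣuΣv = 16980 − 17819 = -839
nΣu² − (Σu)² = 11418 − 10609 = 809; nΣv² − (Σv)² = 31146 − 29929 = 1217
r = -839 / √(809 × 1217) = -839 / 992.2464 ≈ -0.8456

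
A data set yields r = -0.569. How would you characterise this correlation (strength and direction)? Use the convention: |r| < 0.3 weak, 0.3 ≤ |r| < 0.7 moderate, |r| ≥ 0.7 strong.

moderate negative

r = -0.569 < 0 so the relationship is negative.
|r| = 0.569, which falls in the moderate range.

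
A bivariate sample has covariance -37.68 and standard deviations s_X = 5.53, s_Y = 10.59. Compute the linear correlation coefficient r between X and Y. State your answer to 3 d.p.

-0.643

r = Cov(X,Y) / (s_X · s_Y) = -37.68 / (5.53 × 10.59)
  = -37.68 / 58.5627 ≈ -0.643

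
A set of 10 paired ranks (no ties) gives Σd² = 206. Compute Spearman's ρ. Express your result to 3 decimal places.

ρ = 1 − 6Σd² / [n(n²−1)] = 1 − 6×206 / (10×99)
  = 1 − 1236/990 = 1 − 1.2485 ≈ -0.248

-0.248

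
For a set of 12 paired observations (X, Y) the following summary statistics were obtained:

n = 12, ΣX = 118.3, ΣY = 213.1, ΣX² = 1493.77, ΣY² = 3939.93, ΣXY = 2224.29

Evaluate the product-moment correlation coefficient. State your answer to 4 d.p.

0.5469

r = (nΣXY − ΣXΣY) / √[(nΣX² − (ΣX)²)(nΣY² − (ΣY)²)]
Numerator: 12×2224.29 − 118.3×213.1 = 1481.75
Denominator: √[(17925.24 − 13994.89)(47279.16 − 45411.61)] = √[3930.35 × 1867.55] = 2709.2665
r = 1481.75 / 2709.2665 ≈ 0.5469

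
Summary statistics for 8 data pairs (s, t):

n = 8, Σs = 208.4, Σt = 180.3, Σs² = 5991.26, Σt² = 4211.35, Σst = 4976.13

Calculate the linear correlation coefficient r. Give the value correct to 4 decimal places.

r = (nΣst − ΣsΣt) / √[(nΣs² − (Σs)²)(nΣt² − (Σt)²)]
Numerator: 8×4976.13 − 208.4×180.3 = 2234.52
Denominator: √[(47930.08 − 43430.56)(33690.8 − 32508.09)] = √[4499.52 × 1182.71] = 2306.8653
r = 2234.52 / 2306.8653 ≈ 0.9686

0.9686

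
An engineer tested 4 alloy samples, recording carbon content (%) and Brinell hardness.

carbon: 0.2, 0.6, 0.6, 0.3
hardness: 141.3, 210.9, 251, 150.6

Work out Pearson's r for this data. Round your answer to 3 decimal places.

0.942

n = 4, Σx = 1.7, Σy = 753.8, Σx² = 0.85, Σy² = 150125.86, Σxy = 350.58
nΣxy − ΣxΣy = 1402.32 − 1281.46 = 120.86
nΣx² − (Σx)² = 3.4 − 2.89 = 0.51; nΣy² − (Σy)² = 600503.44 − 568214.44 = 32289
r = 120.86 / √(0.51 × 32289) = 120.86 / 128.3253 ≈ 0.942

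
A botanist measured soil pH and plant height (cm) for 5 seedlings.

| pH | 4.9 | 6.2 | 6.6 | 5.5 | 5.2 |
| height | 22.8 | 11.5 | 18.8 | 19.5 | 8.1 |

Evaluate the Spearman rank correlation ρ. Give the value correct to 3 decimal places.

-0.300

Rank pH: 1, 4, 5, 3, 2
Rank height: 5, 2, 3, 4, 1
d = rank(pH) − rank(height): -4, 2, 2, -1, 1; Σd² = 26
ρ = 1 − 6Σd² / [n(n²−1)] = 1 − 6×26 / (5×24) = 1 − 156/120 ≈ -0.300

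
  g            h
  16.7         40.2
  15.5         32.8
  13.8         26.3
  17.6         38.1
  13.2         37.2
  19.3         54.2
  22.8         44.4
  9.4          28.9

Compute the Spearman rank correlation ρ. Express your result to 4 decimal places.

0.8333

Rank g: 5, 4, 3, 6, 2, 7, 8, 1
Rank h: 6, 3, 1, 5, 4, 8, 7, 2
d = rank(g) − rank(h): -1, 1, 2, 1, -2, -1, 1, -1; Σd² = 14
ρ = 1 − 6Σd² / [n(n²−1)] = 1 − 6×14 / (8×63) = 1 − 84/504 ≈ 0.8333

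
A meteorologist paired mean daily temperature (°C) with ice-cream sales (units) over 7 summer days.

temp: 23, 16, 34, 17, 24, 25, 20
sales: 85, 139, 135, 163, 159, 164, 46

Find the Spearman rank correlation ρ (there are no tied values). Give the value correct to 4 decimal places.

Rank temp: 4, 1, 7, 2, 5, 6, 3
Rank sales: 2, 4, 3, 6, 5, 7, 1
d = rank(temp) − rank(sales): 2, -3, 4, -4, 0, -1, 2; Σd² = 50
ρ = 1 − 6Σd² / [n(n²−1)] = 1 − 6×50 / (7×48) = 1 − 300/336 ≈ 0.1071

0.1071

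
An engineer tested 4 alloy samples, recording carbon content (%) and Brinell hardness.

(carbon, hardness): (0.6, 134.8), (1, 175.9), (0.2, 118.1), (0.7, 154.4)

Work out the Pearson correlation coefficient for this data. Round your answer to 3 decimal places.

n = 4, Σx = 2.5, Σy = 583.2, Σx² = 1.89, Σy² = 86898.82, Σxy = 388.48
nΣxy − ΣxΣy = 1553.92 − 1458 = 95.92
nΣx² − (Σx)² = 7.56 − 6.25 = 1.31; nΣy² − (Σy)² = 347595.28 − 340122.24 = 7473.04
r = 95.92 / √(1.31 × 7473.04) = 95.92 / 98.9428 ≈ 0.969

0.969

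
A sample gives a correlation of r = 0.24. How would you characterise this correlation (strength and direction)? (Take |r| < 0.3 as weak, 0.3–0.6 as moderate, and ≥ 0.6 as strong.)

weak positive

r = 0.24 > 0 so the relationship is positive.
|r| = 0.24, which falls in the weak range.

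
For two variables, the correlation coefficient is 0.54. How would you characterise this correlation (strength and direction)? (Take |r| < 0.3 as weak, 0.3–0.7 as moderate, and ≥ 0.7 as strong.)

moderate positive

r = 0.54 > 0 so the relationship is positive.
|r| = 0.54, which falls in the moderate range.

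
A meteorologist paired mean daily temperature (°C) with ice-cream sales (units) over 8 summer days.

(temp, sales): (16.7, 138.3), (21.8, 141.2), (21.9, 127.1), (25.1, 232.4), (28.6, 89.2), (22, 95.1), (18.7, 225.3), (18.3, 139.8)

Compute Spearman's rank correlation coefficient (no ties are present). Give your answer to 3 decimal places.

-0.286

Rank temp: 1, 4, 5, 7, 8, 6, 3, 2
Rank sales: 4, 6, 3, 8, 1, 2, 7, 5
d = rank(temp) − rank(sales): -3, -2, 2, -1, 7, 4, -4, -3; Σd² = 108
ρ = 1 − 6Σd² / [n(n²−1)] = 1 − 6×108 / (8×63) = 1 − 648/504 ≈ -0.286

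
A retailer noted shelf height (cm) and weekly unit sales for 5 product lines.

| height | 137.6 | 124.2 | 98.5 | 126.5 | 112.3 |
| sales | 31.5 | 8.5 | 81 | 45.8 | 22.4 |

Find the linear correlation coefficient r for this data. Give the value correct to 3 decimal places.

-0.600

n = 5, Σx = 599.1, Σy = 189.2, Σx² = 72675.19, Σy² = 10224.9, Σxy = 21677.82
nΣxy − ΣxΣy = 108389.1 − 113349.72 = -4960.62
nΣx² − (Σx)² = 363375.95 − 358920.81 = 4455.14; nΣy² − (Σy)² = 51124.5 − 35796.64 = 15327.86
r = -4960.62 / √(4455.14 × 15327.86) = -4960.62 / 8263.6410 ≈ -0.600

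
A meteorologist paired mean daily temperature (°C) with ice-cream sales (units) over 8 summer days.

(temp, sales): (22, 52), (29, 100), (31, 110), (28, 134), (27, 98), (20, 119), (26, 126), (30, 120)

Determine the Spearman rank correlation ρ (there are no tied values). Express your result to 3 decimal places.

0.143

Rank temp: 2, 6, 8, 5, 4, 1, 3, 7
Rank sales: 1, 3, 4, 8, 2, 5, 7, 6
d = rank(temp) − rank(sales): 1, 3, 4, -3, 2, -4, -4, 1; Σd² = 72
ρ = 1 − 6Σd² / [n(n²−1)] = 1 − 6×72 / (8×63) = 1 − 432/504 ≈ 0.143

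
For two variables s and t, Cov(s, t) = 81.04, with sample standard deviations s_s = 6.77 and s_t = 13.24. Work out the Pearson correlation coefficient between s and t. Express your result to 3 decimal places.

r = Cov(s,t) / (s_s · s_t) = 81.04 / (6.77 × 13.24)
  = 81.04 / 89.6348 ≈ 0.904

0.904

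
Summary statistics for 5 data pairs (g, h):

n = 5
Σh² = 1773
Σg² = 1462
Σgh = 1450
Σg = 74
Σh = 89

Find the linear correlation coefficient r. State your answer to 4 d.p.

r = (nΣgh − ΣgΣh) / √[(nΣg² − (Σg)²)(nΣh² − (Σh)²)]
Numerator: 5×1450 − 74×89 = 664
Denominator: √[(7310 − 5476)(8865 − 7921)] = √[1834 × 944] = 1315.7872
r = 664 / 1315.7872 ≈ 0.5046

0.5046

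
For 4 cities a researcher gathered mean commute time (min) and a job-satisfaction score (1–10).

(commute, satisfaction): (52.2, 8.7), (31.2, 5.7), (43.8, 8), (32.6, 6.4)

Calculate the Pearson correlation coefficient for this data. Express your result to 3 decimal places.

0.979

n = 4, Σx = 159.8, Σy = 28.8, Σx² = 6679.48, Σy² = 213.14, Σxy = 1191.02
nΣxy − ΣxΣy = 4764.08 − 4602.24 = 161.84
nΣx² − (Σx)² = 26717.92 − 25536.04 = 1181.88; nΣy² − (Σy)² = 852.56 − 829.44 = 23.12
r = 161.84 / √(1181.88 × 23.12) = 161.84 / 165.3030 ≈ 0.979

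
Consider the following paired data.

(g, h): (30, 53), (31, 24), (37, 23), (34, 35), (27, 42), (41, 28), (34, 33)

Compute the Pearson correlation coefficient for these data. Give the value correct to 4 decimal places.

-0.5942

n = 7, Σg = 234, Σh = 238, Σg² = 7952, Σh² = 8776, Σgh = 7779
nΣgh − ΣgΣh = 54453 − 55692 = -1239
nΣg² − (Σg)² = 55664 − 54756 = 908; nΣh² − (Σh)² = 61432 − 56644 = 4788
r = -1239 / √(908 × 4788) = -1239 / 2085.0669 ≈ -0.5942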